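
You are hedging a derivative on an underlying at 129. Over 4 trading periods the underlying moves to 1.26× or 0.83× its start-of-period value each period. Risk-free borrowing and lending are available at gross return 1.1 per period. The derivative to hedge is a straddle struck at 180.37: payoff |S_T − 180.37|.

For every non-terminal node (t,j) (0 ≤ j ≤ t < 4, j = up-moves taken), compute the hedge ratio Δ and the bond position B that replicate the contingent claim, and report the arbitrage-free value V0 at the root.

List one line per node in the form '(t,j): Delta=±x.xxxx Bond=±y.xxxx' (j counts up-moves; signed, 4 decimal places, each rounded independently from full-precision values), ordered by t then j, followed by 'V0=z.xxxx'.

(0,0): Delta=0.1472 Bond=22.9624
(1,0): Delta=-0.5214 Bond=96.8512
(1,1): Delta=0.4082 Bond=-17.1667
(2,0): Delta=-1.0000 Bond=149.0661
(2,1): Delta=-0.3346 Bond=81.3335
(2,2): Delta=0.6982 Bond=-78.2711
(3,0): Delta=-1.0000 Bond=163.9727
(3,1): Delta=-1.0000 Bond=163.9727
(3,2): Delta=-0.0749 Bond=45.3152
(3,3): Delta=1.0000 Bond=-163.9727
V0=41.9543

No-arbitrage ⇒ martingale measure with p* = (R−d)/(u−d) = 0.6279.
Payoff layer (t=4): V(4,0)=119.1488, V(4,1)=87.4317, V(4,2)=39.2830, V(4,3)=33.8103, V(4,4)=144.7711
  t=3,j=0: stock 73.7605 → up 92.9383 (V=87.4317), down 61.2212 (V=119.1488). Price 90.2122; hedge Δ=-1.0000, bond B=163.9727.
  t=3,j=1: stock 111.9738 → up 141.0870 (V=39.2830), down 92.9383 (V=87.4317). Price 51.9989; hedge Δ=-1.0000, bond B=163.9727.
  t=3,j=2: stock 169.9843 → up 214.1803 (V=33.8103), down 141.0870 (V=39.2830). Price 32.5878; hedge Δ=-0.0749, bond B=45.3152.
  t=3,j=3: stock 258.0485 → up 325.1411 (V=144.7711), down 214.1803 (V=33.8103). Price 94.0758; hedge Δ=1.0000, bond B=-163.9727.
  t=2,j=0: stock 88.8681 → up 111.9738 (V=51.9989), down 73.7605 (V=90.2122). Price 60.1980; hedge Δ=-1.0000, bond B=149.0661.
  t=2,j=1: stock 134.9082 → up 169.9843 (V=32.5878), down 111.9738 (V=51.9989). Price 36.1914; hedge Δ=-0.3346, bond B=81.3335.
  t=2,j=2: stock 204.8004 → up 258.0485 (V=94.0758), down 169.9843 (V=32.5878). Price 64.7241; hedge Δ=0.6982, bond B=-78.2711.
  t=1,j=0: stock 107.0700 → up 134.9082 (V=36.1914), down 88.8681 (V=60.1980). Price 41.0219; hedge Δ=-0.5214, bond B=96.8512.
  t=1,j=1: stock 162.5400 → up 204.8004 (V=64.7241), down 134.9082 (V=36.1914). Price 49.1885; hedge Δ=0.4082, bond B=-17.1667.
  t=0,j=0: stock 129.0000 → up 162.5400 (V=49.1885), down 107.0700 (V=41.0219). Price 41.9543; hedge Δ=0.1472, bond B=22.9624.
The time-0 hedge costs 41.9543, which is the no-arbitrage price.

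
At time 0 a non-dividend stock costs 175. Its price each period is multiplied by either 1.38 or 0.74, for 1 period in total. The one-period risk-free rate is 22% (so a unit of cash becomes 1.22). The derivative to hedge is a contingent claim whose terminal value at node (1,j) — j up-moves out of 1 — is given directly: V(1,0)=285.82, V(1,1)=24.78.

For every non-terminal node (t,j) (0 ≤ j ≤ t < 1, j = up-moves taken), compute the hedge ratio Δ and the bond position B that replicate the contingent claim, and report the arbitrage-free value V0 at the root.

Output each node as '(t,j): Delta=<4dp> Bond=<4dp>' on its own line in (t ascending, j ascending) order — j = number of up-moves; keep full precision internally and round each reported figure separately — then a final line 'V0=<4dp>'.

(0,0): Delta=-2.3307 Bond=481.6783
V0=73.8033

Under the risk-neutral measure, an up-move has probability p* = (R−d)/(u−d) = 0.7500 and values discount at R = 1.22.
Payoff layer (t=1): V(1,0)=285.8200, V(1,1)=24.7800
(0,0): S=175.0000. Δ = (V_up−V_dn)/(S_up−S_dn) = (24.7800−285.8200)/(241.5000−129.5000) = -2.3307. V = [p*·24.7800 + (1−p*)·285.8200]/1.22 = 73.8033. B = V − Δ·S = 481.6783.
Check: Δ(0,0)·S0 + B(0,0) = 73.8033 = V0.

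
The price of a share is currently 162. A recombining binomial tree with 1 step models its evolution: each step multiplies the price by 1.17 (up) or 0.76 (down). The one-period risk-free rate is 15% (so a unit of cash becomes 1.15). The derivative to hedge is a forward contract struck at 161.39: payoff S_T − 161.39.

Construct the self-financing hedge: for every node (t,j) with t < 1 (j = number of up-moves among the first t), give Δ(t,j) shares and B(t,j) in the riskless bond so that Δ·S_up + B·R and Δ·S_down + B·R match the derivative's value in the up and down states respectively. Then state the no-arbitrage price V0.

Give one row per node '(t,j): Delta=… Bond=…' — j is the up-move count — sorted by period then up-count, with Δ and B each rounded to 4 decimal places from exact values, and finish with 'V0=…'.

(0,0): Delta=1.0000 Bond=-140.3391
V0=21.6609

Risk-neutral probability p* = (R−d)/(u−d) = (1.15−0.76)/(1.17−0.76) = 0.9512.
Terminal values V(1,·): V(1,0)=-38.2700, V(1,1)=28.1500
Node (0,0) S=162.0000: V=(p*·28.1500+(1−p*)·-38.2700)/1.15=21.6609; Δ=(28.1500−-38.2700)/(189.5400−123.1200)=1.0000; B=V−Δ·S=-140.3391
Root portfolio cost Δ·162+B reproduces V0=21.6609.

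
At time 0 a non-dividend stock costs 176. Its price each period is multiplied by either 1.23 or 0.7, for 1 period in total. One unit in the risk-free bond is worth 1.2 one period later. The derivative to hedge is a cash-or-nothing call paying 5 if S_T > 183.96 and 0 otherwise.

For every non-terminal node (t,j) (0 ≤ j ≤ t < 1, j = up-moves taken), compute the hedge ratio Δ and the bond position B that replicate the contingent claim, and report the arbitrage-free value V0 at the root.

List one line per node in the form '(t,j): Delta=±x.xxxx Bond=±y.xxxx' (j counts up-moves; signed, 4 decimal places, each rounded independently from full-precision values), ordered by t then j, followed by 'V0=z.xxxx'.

(0,0): Delta=0.0536 Bond=-5.5031
V0=3.9308

Risk-neutral probability p* = (R−d)/(u−d) = (1.2−0.7)/(1.23−0.7) = 0.9434.
At expiry t=1: V(1,0)=0.0000, V(1,1)=5.0000
  t=0,j=0: stock 176.0000 → up 216.4800 (V=5.0000), down 123.2000 (V=0.0000). Price 3.9308; hedge Δ=0.0536, bond B=-5.5031.
The time-0 hedge costs 3.9308, which is the no-arbitrage price.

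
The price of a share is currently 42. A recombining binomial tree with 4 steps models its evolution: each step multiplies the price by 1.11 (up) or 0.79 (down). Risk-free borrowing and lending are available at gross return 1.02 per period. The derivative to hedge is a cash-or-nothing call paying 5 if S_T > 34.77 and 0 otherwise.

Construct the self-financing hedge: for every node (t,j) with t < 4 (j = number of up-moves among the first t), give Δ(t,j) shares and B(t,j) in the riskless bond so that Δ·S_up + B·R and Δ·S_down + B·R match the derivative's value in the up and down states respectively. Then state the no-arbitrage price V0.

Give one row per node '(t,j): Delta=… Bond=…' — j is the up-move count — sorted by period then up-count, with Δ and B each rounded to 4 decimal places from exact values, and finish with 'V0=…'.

(0,0): Delta=0.1528 Bond=-3.2555
(1,0): Delta=0.2338 Bond=-6.0090
(1,1): Delta=0.1302 Bond=-2.2687
(2,0): Delta=0.0000 Bond=0.0000
(2,1): Delta=0.2989 Bond=-8.5276
(2,2): Delta=0.0833 Bond=0.1173
(3,0): Delta=0.0000 Bond=0.0000
(3,1): Delta=0.0000 Bond=0.0000
(3,2): Delta=0.3822 Bond=-12.1017
(3,3): Delta=0.0000 Bond=4.9020
V0=3.1623

No-arbitrage ⇒ martingale measure with p* = (R−d)/(u−d) = 0.7187.
At expiry t=4: V(4,0)=0.0000, V(4,1)=0.0000, V(4,2)=0.0000, V(4,3)=5.0000, V(4,4)=5.0000
Node (3,0) S=20.7076: V=(p*·0.0000+(1−p*)·0.0000)/1.02=0.0000; Δ=(0.0000−0.0000)/(22.9855−16.3590)=0.0000; B=V−Δ·S=0.0000
Node (3,1) S=29.0955: V=(p*·0.0000+(1−p*)·0.0000)/1.02=0.0000; Δ=(0.0000−0.0000)/(32.2961−22.9855)=0.0000; B=V−Δ·S=0.0000
Node (3,2) S=40.8811: V=(p*·5.0000+(1−p*)·0.0000)/1.02=3.5233; Δ=(5.0000−0.0000)/(45.3780−32.2961)=0.3822; B=V−Δ·S=-12.1017
Node (3,3) S=57.4405: V=(p*·5.0000+(1−p*)·5.0000)/1.02=4.9020; Δ=(5.0000−5.0000)/(63.7590−45.3780)=0.0000; B=V−Δ·S=4.9020
Node (2,0) S=26.2122: V=(p*·0.0000+(1−p*)·0.0000)/1.02=0.0000; Δ=(0.0000−0.0000)/(29.0955−20.7076)=0.0000; B=V−Δ·S=0.0000
Node (2,1) S=36.8298: V=(p*·3.5233+(1−p*)·0.0000)/1.02=2.4827; Δ=(3.5233−0.0000)/(40.8811−29.0955)=0.2989; B=V−Δ·S=-8.5276
Node (2,2) S=51.7482: V=(p*·4.9020+(1−p*)·3.5233)/1.02=4.4257; Δ=(4.9020−3.5233)/(57.4405−40.8811)=0.0833; B=V−Δ·S=0.1173
Node (1,0) S=33.1800: V=(p*·2.4827+(1−p*)·0.0000)/1.02=1.7495; Δ=(2.4827−0.0000)/(36.8298−26.2122)=0.2338; B=V−Δ·S=-6.0090
Node (1,1) S=46.6200: V=(p*·4.4257+(1−p*)·2.4827)/1.02=3.8032; Δ=(4.4257−2.4827)/(51.7482−36.8298)=0.1302; B=V−Δ·S=-2.2687
Node (0,0) S=42.0000: V=(p*·3.8032+(1−p*)·1.7495)/1.02=3.1623; Δ=(3.8032−1.7495)/(46.6200−33.1800)=0.1528; B=V−Δ·S=-3.2555
The time-0 hedge costs 3.1623, which is the no-arbitrage price.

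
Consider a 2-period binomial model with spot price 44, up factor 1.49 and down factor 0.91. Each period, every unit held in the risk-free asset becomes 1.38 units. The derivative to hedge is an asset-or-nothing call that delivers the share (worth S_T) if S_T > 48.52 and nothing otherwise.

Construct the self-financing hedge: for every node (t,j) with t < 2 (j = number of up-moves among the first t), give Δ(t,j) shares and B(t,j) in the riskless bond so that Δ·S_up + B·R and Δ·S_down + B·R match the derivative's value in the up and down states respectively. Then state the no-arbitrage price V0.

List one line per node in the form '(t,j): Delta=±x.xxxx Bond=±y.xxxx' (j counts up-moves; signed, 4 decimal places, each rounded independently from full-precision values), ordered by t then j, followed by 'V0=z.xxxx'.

Since d<R<u, set p* = (R−d)/(u−d) = 0.8103; price each node as the discounted p*-expectation of its children.
Terminal values V(2,·): V(2,0)=0.0000, V(2,1)=59.6596, V(2,2)=97.6844
Node (1,0) S=40.0400: V=(p*·59.6596+(1−p*)·0.0000)/1.38=35.0325; Δ=(59.6596−0.0000)/(59.6596−36.4364)=2.5690; B=V−Δ·S=-67.8289
Node (1,1) S=65.5600: V=(p*·97.6844+(1−p*)·59.6596)/1.38=65.5600; Δ=(97.6844−59.6596)/(97.6844−59.6596)=1.0000; B=V−Δ·S=0.0000
Node (0,0) S=44.0000: V=(p*·65.5600+(1−p*)·35.0325)/1.38=43.3118; Δ=(65.5600−35.0325)/(65.5600−40.0400)=1.1962; B=V−Δ·S=-9.3218
The time-0 hedge costs 43.3118, which is the no-arbitrage price.

(0,0): Delta=1.1962 Bond=-9.3218
(1,0): Delta=2.5690 Bond=-67.8289
(1,1): Delta=1.0000 Bond=0.0000
V0=43.3118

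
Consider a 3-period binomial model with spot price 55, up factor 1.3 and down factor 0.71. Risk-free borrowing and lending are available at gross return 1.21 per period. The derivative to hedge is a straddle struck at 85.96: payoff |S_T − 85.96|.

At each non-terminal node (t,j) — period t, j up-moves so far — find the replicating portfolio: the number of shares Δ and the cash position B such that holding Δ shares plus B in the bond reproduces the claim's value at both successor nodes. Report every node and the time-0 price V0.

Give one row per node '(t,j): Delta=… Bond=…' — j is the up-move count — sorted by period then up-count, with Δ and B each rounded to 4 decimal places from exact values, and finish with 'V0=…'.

(0,0): Delta=0.0544 Bond=14.4946
(1,0): Delta=-1.0000 Bond=58.7118
(1,1): Delta=0.1580 Bond=10.1273
(2,0): Delta=-1.0000 Bond=71.0413
(2,1): Delta=-1.0000 Bond=71.0413
(2,2): Delta=0.2719 Bond=1.6724
V0=17.4852

Since d<R<u, set p* = (R−d)/(u−d) = 0.8475; price each node as the discounted p*-expectation of its children.
At expiry t=3: V(3,0)=66.2749, V(3,1)=49.9168, V(3,2)=19.9655, V(3,3)=34.8750
Node (2,0) S=27.7255: V=(p*·49.9168+(1−p*)·66.2749)/1.21=43.3158; Δ=(49.9168−66.2749)/(36.0432−19.6851)=-1.0000; B=V−Δ·S=71.0413
Node (2,1) S=50.7650: V=(p*·19.9655+(1−p*)·49.9168)/1.21=20.2763; Δ=(19.9655−49.9168)/(65.9945−36.0431)=-1.0000; B=V−Δ·S=71.0413
Node (2,2) S=92.9500: V=(p*·34.8750+(1−p*)·19.9655)/1.21=26.9427; Δ=(34.8750−19.9655)/(120.8350−65.9945)=0.2719; B=V−Δ·S=1.6724
Node (1,0) S=39.0500: V=(p*·20.2763+(1−p*)·43.3158)/1.21=19.6618; Δ=(20.2763−43.3158)/(50.7650−27.7255)=-1.0000; B=V−Δ·S=58.7118
Node (1,1) S=71.5000: V=(p*·26.9427+(1−p*)·20.2763)/1.21=21.4263; Δ=(26.9427−20.2763)/(92.9500−50.7650)=0.1580; B=V−Δ·S=10.1273
Node (0,0) S=55.0000: V=(p*·21.4263+(1−p*)·19.6618)/1.21=17.4852; Δ=(21.4263−19.6618)/(71.5000−39.0500)=0.0544; B=V−Δ·S=14.4946
Self-financing check: at every node Δ·S+B equals the discounted successor values.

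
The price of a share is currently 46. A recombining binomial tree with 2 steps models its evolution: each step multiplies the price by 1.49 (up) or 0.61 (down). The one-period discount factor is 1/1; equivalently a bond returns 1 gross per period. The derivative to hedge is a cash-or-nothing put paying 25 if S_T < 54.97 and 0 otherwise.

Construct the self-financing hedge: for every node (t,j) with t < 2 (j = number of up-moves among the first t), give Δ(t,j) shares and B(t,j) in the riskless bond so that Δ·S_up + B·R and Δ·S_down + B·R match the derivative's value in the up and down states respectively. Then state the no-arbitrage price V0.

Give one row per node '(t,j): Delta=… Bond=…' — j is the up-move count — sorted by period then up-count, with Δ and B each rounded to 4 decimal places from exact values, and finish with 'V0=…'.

(0,0): Delta=-0.2737 Bond=32.6801
(1,0): Delta=0.0000 Bond=25.0000
(1,1): Delta=-0.4145 Bond=42.3295
V0=20.0897

The replicating-portfolio and risk-neutral prices coincide; use p* = (1−0.61)/(1.49−0.61) = 0.4432 for the latter.
At expiry t=2: V(2,0)=25.0000, V(2,1)=25.0000, V(2,2)=0.0000
(1,0): S=28.0600. Δ = (V_up−V_dn)/(S_up−S_dn) = (25.0000−25.0000)/(41.8094−17.1166) = 0.0000. V = [p*·25.0000 + (1−p*)·25.0000]/1 = 25.0000. B = V − Δ·S = 25.0000.
(1,1): S=68.5400. Δ = (V_up−V_dn)/(S_up−S_dn) = (0.0000−25.0000)/(102.1246−41.8094) = -0.4145. V = [p*·0.0000 + (1−p*)·25.0000]/1 = 13.9205. B = V − Δ·S = 42.3295.
(0,0): S=46.0000. Δ = (V_up−V_dn)/(S_up−S_dn) = (13.9205−25.0000)/(68.5400−28.0600) = -0.2737. V = [p*·13.9205 + (1−p*)·25.0000]/1 = 20.0897. B = V − Δ·S = 32.6801.
Each (Δ,B) replicates both successor values, so the strategy is self-financing and V0 is arbitrage-free.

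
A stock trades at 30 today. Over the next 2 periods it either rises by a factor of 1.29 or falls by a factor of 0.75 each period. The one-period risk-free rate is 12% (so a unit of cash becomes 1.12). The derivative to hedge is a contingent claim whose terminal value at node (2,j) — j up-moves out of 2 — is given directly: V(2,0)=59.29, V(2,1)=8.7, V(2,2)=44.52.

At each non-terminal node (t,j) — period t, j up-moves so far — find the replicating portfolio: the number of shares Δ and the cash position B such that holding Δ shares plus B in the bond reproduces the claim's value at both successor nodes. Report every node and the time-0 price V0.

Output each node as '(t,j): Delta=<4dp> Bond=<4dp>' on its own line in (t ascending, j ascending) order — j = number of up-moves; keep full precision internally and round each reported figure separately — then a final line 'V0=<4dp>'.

Under the risk-neutral measure, an up-move has probability p* = (R−d)/(u−d) = 0.6852 and values discount at R = 1.12.
At expiry t=2: V(2,0)=59.2900, V(2,1)=8.7000, V(2,2)=44.5200
  t=1,j=0: stock 22.5000 → up 29.0250 (V=8.7000), down 16.8750 (V=59.2900). Price 21.9879; hedge Δ=-4.1638, bond B=115.6731.
  t=1,j=1: stock 38.7000 → up 49.9230 (V=44.5200), down 29.0250 (V=8.7000). Price 29.6815; hedge Δ=1.7140, bond B=-36.6518.
  t=0,j=0: stock 30.0000 → up 38.7000 (V=29.6815), down 22.5000 (V=21.9879). Price 24.3388; hedge Δ=0.4749, bond B=10.0914.
The time-0 hedge costs 24.3388, which is the no-arbitrage price.

(0,0): Delta=0.4749 Bond=10.0914
(1,0): Delta=-4.1638 Bond=115.6731
(1,1): Delta=1.7140 Bond=-36.6518
V0=24.3388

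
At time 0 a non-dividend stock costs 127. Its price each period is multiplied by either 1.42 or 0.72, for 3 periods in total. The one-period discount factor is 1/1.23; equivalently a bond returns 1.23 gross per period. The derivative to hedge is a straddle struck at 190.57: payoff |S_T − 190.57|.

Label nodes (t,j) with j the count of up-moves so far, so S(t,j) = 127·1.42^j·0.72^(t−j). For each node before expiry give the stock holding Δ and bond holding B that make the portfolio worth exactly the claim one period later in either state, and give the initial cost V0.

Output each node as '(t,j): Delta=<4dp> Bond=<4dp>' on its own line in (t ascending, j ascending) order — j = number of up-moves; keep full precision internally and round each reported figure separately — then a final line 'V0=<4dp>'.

The replicating-portfolio and risk-neutral prices coincide; use p* = (1.23−0.72)/(1.42−0.72) = 0.7286 for the latter.
Payoff layer (t=3): V(3,0)=143.1675, V(3,1)=97.0817, V(3,2)=6.1904, V(3,3)=173.0676
(2,0): S=65.8368. Δ = (V_up−V_dn)/(S_up−S_dn) = (97.0817−143.1675)/(93.4883−47.4025) = -1.0000. V = [p*·97.0817 + (1−p*)·143.1675]/1.23 = 89.0982. B = V − Δ·S = 154.9350.
(2,1): S=129.8448. Δ = (V_up−V_dn)/(S_up−S_dn) = (6.1904−97.0817)/(184.3796−93.4883) = -1.0000. V = [p*·6.1904 + (1−p*)·97.0817]/1.23 = 25.0902. B = V − Δ·S = 154.9350.
(2,2): S=256.0828. Δ = (V_up−V_dn)/(S_up−S_dn) = (173.0676−6.1904)/(363.6376−184.3796) = 0.9309. V = [p*·173.0676 + (1−p*)·6.1904]/1.23 = 103.8799. B = V − Δ·S = -134.5160.
(1,0): S=91.4400. Δ = (V_up−V_dn)/(S_up−S_dn) = (25.0902−89.0982)/(129.8448−65.8368) = -1.0000. V = [p*·25.0902 + (1−p*)·89.0982]/1.23 = 34.5234. B = V − Δ·S = 125.9634.
(1,1): S=180.3400. Δ = (V_up−V_dn)/(S_up−S_dn) = (103.8799−25.0902)/(256.0828−129.8448) = 0.6241. V = [p*·103.8799 + (1−p*)·25.0902]/1.23 = 67.0684. B = V − Δ·S = -45.4884.
(0,0): S=127.0000. Δ = (V_up−V_dn)/(S_up−S_dn) = (67.0684−34.5234)/(180.3400−91.4400) = 0.3661. V = [p*·67.0684 + (1−p*)·34.5234]/1.23 = 47.3453. B = V − Δ·S = 0.8524.
Root portfolio cost Δ·127+B reproduces V0=47.3453.

(0,0): Delta=0.3661 Bond=0.8524
(1,0): Delta=-1.0000 Bond=125.9634
(1,1): Delta=0.6241 Bond=-45.4884
(2,0): Delta=-1.0000 Bond=154.9350
(2,1): Delta=-1.0000 Bond=154.9350
(2,2): Delta=0.9309 Bond=-134.5160
V0=47.3453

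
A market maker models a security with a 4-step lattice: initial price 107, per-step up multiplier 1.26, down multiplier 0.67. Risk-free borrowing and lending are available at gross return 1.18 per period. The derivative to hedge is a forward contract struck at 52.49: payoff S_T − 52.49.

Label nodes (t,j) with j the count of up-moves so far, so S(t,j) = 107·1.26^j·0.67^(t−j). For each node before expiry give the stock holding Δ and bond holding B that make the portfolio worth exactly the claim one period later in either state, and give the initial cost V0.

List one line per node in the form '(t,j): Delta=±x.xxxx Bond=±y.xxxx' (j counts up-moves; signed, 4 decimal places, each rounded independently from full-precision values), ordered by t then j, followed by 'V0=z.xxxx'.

Under the risk-neutral measure, an up-move has probability p* = (R−d)/(u−d) = 0.8644 and values discount at R = 1.18.
Terminal values V(4,·): V(4,0)=-30.9283, V(4,1)=-11.9411, V(4,2)=23.7661, V(4,3)=90.9170, V(4,4)=217.2007
(3,0): S=32.1816. Δ = (V_up−V_dn)/(S_up−S_dn) = (-11.9411−-30.9283)/(40.5489−21.5617) = 1.0000. V = [p*·-11.9411 + (1−p*)·-30.9283]/1.18 = -12.3014. B = V − Δ·S = -44.4831.
(3,1): S=60.5207. Δ = (V_up−V_dn)/(S_up−S_dn) = (23.7661−-11.9411)/(76.2561−40.5489) = 1.0000. V = [p*·23.7661 + (1−p*)·-11.9411]/1.18 = 16.0376. B = V − Δ·S = -44.4831.
(3,2): S=113.8150. Δ = (V_up−V_dn)/(S_up−S_dn) = (90.9170−23.7661)/(143.4070−76.2561) = 1.0000. V = [p*·90.9170 + (1−p*)·23.7661]/1.18 = 69.3320. B = V − Δ·S = -44.4831.
(3,3): S=214.0402. Δ = (V_up−V_dn)/(S_up−S_dn) = (217.2007−90.9170)/(269.6907−143.4070) = 1.0000. V = [p*·217.2007 + (1−p*)·90.9170]/1.18 = 169.5572. B = V − Δ·S = -44.4831.
(2,0): S=48.0323. Δ = (V_up−V_dn)/(S_up−S_dn) = (16.0376−-12.3014)/(60.5207−32.1816) = 1.0000. V = [p*·16.0376 + (1−p*)·-12.3014]/1.18 = 10.3348. B = V − Δ·S = -37.6975.
(2,1): S=90.3294. Δ = (V_up−V_dn)/(S_up−S_dn) = (69.3320−16.0376)/(113.8150−60.5207) = 1.0000. V = [p*·69.3320 + (1−p*)·16.0376]/1.18 = 52.6319. B = V − Δ·S = -37.6975.
(2,2): S=169.8732. Δ = (V_up−V_dn)/(S_up−S_dn) = (169.5572−69.3320)/(214.0402−113.8150) = 1.0000. V = [p*·169.5572 + (1−p*)·69.3320]/1.18 = 132.1757. B = V − Δ·S = -37.6975.
(1,0): S=71.6900. Δ = (V_up−V_dn)/(S_up−S_dn) = (52.6319−10.3348)/(90.3294−48.0323) = 1.0000. V = [p*·52.6319 + (1−p*)·10.3348]/1.18 = 39.7430. B = V − Δ·S = -31.9470.
(1,1): S=134.8200. Δ = (V_up−V_dn)/(S_up−S_dn) = (132.1757−52.6319)/(169.8732−90.3294) = 1.0000. V = [p*·132.1757 + (1−p*)·52.6319]/1.18 = 102.8730. B = V − Δ·S = -31.9470.
(0,0): S=107.0000. Δ = (V_up−V_dn)/(S_up−S_dn) = (102.8730−39.7430)/(134.8200−71.6900) = 1.0000. V = [p*·102.8730 + (1−p*)·39.7430]/1.18 = 79.9262. B = V − Δ·S = -27.0738.
Check: Δ(0,0)·S0 + B(0,0) = 79.9262 = V0.

(0,0): Delta=1.0000 Bond=-27.0738
(1,0): Delta=1.0000 Bond=-31.9470
(1,1): Delta=1.0000 Bond=-31.9470
(2,0): Delta=1.0000 Bond=-37.6975
(2,1): Delta=1.0000 Bond=-37.6975
(2,2): Delta=1.0000 Bond=-37.6975
(3,0): Delta=1.0000 Bond=-44.4831
(3,1): Delta=1.0000 Bond=-44.4831
(3,2): Delta=1.0000 Bond=-44.4831
(3,3): Delta=1.0000 Bond=-44.4831
V0=79.9262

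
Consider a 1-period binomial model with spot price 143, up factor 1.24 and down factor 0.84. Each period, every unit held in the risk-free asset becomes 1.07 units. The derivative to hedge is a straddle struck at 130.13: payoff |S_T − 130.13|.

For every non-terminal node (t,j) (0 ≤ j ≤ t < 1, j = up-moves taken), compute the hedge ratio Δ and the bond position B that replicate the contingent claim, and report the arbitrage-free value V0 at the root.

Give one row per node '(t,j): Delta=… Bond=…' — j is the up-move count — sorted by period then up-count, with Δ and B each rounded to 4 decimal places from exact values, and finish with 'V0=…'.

No-arbitrage ⇒ martingale measure with p* = (R−d)/(u−d) = 0.5750.
Terminal values V(1,·): V(1,0)=10.0100, V(1,1)=47.1900
(0,0): S=143.0000. Δ = (V_up−V_dn)/(S_up−S_dn) = (47.1900−10.0100)/(177.3200−120.1200) = 0.6500. V = [p*·47.1900 + (1−p*)·10.0100]/1.07 = 29.3350. B = V − Δ·S = -63.6150.
Root portfolio cost Δ·143+B reproduces V0=29.3350.

(0,0): Delta=0.6500 Bond=-63.6150
V0=29.3350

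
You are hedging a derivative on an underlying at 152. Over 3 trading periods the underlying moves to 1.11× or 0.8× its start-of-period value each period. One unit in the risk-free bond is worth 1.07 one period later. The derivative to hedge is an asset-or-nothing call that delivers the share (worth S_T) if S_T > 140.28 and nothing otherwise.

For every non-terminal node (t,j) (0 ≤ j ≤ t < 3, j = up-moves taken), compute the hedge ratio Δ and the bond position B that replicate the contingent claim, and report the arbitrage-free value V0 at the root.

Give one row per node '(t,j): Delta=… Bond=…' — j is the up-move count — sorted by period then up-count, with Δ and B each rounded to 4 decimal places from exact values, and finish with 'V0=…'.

(0,0): Delta=1.4406 Bond=-70.9393
(1,0): Delta=3.2352 Bond=-294.1320
(1,1): Delta=1.2490 Bond=-43.5751
(2,0): Delta=0.0000 Bond=0.0000
(2,1): Delta=3.5806 Bond=-361.3467
(2,2): Delta=1.0000 Bond=0.0000
V0=148.0290

Since d<R<u, set p* = (R−d)/(u−d) = 0.8710; price each node as the discounted p*-expectation of its children.
At expiry t=3: V(3,0)=0.0000, V(3,1)=0.0000, V(3,2)=149.8234, V(3,3)=207.8799
(2,0): S=97.2800. Δ = (V_up−V_dn)/(S_up−S_dn) = (0.0000−0.0000)/(107.9808−77.8240) = 0.0000. V = [p*·0.0000 + (1−p*)·0.0000]/1.07 = 0.0000. B = V − Δ·S = 0.0000.
(2,1): S=134.9760. Δ = (V_up−V_dn)/(S_up−S_dn) = (149.8234−0.0000)/(149.8234−107.9808) = 3.5806. V = [p*·149.8234 + (1−p*)·0.0000]/1.07 = 121.9545. B = V − Δ·S = -361.3467.
(2,2): S=187.2792. Δ = (V_up−V_dn)/(S_up−S_dn) = (207.8799−149.8234)/(207.8799−149.8234) = 1.0000. V = [p*·207.8799 + (1−p*)·149.8234]/1.07 = 187.2792. B = V − Δ·S = 0.0000.
(1,0): S=121.6000. Δ = (V_up−V_dn)/(S_up−S_dn) = (121.9545−0.0000)/(134.9760−97.2800) = 3.2352. V = [p*·121.9545 + (1−p*)·0.0000]/1.07 = 99.2696. B = V − Δ·S = -294.1320.
(1,1): S=168.7200. Δ = (V_up−V_dn)/(S_up−S_dn) = (187.2792−121.9545)/(187.2792−134.9760) = 1.2490. V = [p*·187.2792 + (1−p*)·121.9545]/1.07 = 167.1497. B = V − Δ·S = -43.5751.
(0,0): S=152.0000. Δ = (V_up−V_dn)/(S_up−S_dn) = (167.1497−99.2696)/(168.7200−121.6000) = 1.4406. V = [p*·167.1497 + (1−p*)·99.2696]/1.07 = 148.0290. B = V − Δ·S = -70.9393.
Root portfolio cost Δ·152+B reproduces V0=148.0290.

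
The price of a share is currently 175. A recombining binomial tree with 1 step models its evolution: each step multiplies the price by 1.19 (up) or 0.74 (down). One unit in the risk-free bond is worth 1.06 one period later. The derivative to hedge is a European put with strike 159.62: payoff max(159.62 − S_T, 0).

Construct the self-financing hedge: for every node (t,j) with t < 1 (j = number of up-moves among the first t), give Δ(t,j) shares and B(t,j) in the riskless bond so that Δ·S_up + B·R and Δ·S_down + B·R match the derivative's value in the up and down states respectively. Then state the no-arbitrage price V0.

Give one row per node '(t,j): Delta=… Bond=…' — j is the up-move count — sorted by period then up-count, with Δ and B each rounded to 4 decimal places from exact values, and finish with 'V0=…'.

Since d<R<u, set p* = (R−d)/(u−d) = 0.7111; price each node as the discounted p*-expectation of its children.
Terminal values V(1,·): V(1,0)=30.1200, V(1,1)=0.0000
Node (0,0) S=175.0000: V=(p*·0.0000+(1−p*)·30.1200)/1.06=8.2088; Δ=(0.0000−30.1200)/(208.2500−129.5000)=-0.3825; B=V−Δ·S=75.1421
Check: Δ(0,0)·S0 + B(0,0) = 8.2088 = V0.

(0,0): Delta=-0.3825 Bond=75.1421
V0=8.2088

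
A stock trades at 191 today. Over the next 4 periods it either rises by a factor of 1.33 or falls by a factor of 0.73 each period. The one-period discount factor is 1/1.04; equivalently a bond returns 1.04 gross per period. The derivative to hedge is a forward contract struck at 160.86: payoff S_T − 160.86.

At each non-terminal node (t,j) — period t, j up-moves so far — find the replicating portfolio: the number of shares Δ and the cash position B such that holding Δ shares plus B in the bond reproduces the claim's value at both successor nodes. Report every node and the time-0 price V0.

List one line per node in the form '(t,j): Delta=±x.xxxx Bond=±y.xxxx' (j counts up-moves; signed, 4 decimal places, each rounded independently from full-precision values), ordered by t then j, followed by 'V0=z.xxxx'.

Under the risk-neutral measure, an up-move has probability p* = (R−d)/(u−d) = 0.5167 and values discount at R = 1.04.
Terminal payoffs: V(4,0)=-106.6194, V(4,1)=-62.0380, V(4,2)=19.1855, V(4,3)=167.1682, V(4,4)=436.7804
(3,0): S=74.3022. Δ = (V_up−V_dn)/(S_up−S_dn) = (-62.0380−-106.6194)/(98.8220−54.2406) = 1.0000. V = [p*·-62.0380 + (1−p*)·-106.6194]/1.04 = -80.3708. B = V − Δ·S = -154.6731.
(3,1): S=135.3726. Δ = (V_up−V_dn)/(S_up−S_dn) = (19.1855−-62.0380)/(180.0455−98.8220) = 1.0000. V = [p*·19.1855 + (1−p*)·-62.0380]/1.04 = -19.3005. B = V − Δ·S = -154.6731.
(3,2): S=246.6377. Δ = (V_up−V_dn)/(S_up−S_dn) = (167.1682−19.1855)/(328.0282−180.0455) = 1.0000. V = [p*·167.1682 + (1−p*)·19.1855]/1.04 = 91.9647. B = V − Δ·S = -154.6731.
(3,3): S=449.3537. Δ = (V_up−V_dn)/(S_up−S_dn) = (436.7804−167.1682)/(597.6404−328.0282) = 1.0000. V = [p*·436.7804 + (1−p*)·167.1682]/1.04 = 294.6806. B = V − Δ·S = -154.6731.
(2,0): S=101.7839. Δ = (V_up−V_dn)/(S_up−S_dn) = (-19.3005−-80.3708)/(135.3726−74.3022) = 1.0000. V = [p*·-19.3005 + (1−p*)·-80.3708]/1.04 = -46.9402. B = V − Δ·S = -148.7241.
(2,1): S=185.4419. Δ = (V_up−V_dn)/(S_up−S_dn) = (91.9647−-19.3005)/(246.6377−135.3726) = 1.0000. V = [p*·91.9647 + (1−p*)·-19.3005]/1.04 = 36.7178. B = V − Δ·S = -148.7241.
(2,2): S=337.8599. Δ = (V_up−V_dn)/(S_up−S_dn) = (294.6806−91.9647)/(449.3537−246.6377) = 1.0000. V = [p*·294.6806 + (1−p*)·91.9647]/1.04 = 189.1358. B = V − Δ·S = -148.7241.
(1,0): S=139.4300. Δ = (V_up−V_dn)/(S_up−S_dn) = (36.7178−-46.9402)/(185.4419−101.7839) = 1.0000. V = [p*·36.7178 + (1−p*)·-46.9402]/1.04 = -3.5740. B = V − Δ·S = -143.0040.
(1,1): S=254.0300. Δ = (V_up−V_dn)/(S_up−S_dn) = (189.1358−36.7178)/(337.8599−185.4419) = 1.0000. V = [p*·189.1358 + (1−p*)·36.7178]/1.04 = 111.0260. B = V − Δ·S = -143.0040.
(0,0): S=191.0000. Δ = (V_up−V_dn)/(S_up−S_dn) = (111.0260−-3.5740)/(254.0300−139.4300) = 1.0000. V = [p*·111.0260 + (1−p*)·-3.5740]/1.04 = 53.4962. B = V − Δ·S = -137.5038.
Check: Δ(0,0)·S0 + B(0,0) = 53.4962 = V0.

(0,0): Delta=1.0000 Bond=-137.5038
(1,0): Delta=1.0000 Bond=-143.0040
(1,1): Delta=1.0000 Bond=-143.0040
(2,0): Delta=1.0000 Bond=-148.7241
(2,1): Delta=1.0000 Bond=-148.7241
(2,2): Delta=1.0000 Bond=-148.7241
(3,0): Delta=1.0000 Bond=-154.6731
(3,1): Delta=1.0000 Bond=-154.6731
(3,2): Delta=1.0000 Bond=-154.6731
(3,3): Delta=1.0000 Bond=-154.6731
V0=53.4962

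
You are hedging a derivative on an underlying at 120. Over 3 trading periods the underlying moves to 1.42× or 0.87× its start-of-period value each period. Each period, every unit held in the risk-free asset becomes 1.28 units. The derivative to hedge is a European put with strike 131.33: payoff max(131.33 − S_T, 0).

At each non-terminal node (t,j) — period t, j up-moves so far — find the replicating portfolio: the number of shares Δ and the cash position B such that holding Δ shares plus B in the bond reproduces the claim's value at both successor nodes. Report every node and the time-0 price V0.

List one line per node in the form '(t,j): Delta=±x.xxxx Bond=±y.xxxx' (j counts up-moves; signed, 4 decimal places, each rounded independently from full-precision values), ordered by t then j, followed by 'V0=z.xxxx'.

(0,0): Delta=-0.0382 Bond=5.1575
(1,0): Delta=-0.1969 Bond=23.1692
(1,1): Delta=-0.0050 Bond=0.9443
(2,0): Delta=-1.0000 Bond=102.6016
(2,1): Delta=-0.0289 Bond=4.7486
(2,2): Delta=0.0000 Bond=0.0000
V0=0.5740

Since d<R<u, set p* = (R−d)/(u−d) = 0.7455; price each node as the discounted p*-expectation of its children.
Terminal values V(3,·): V(3,0)=52.3096, V(3,1)=2.3542, V(3,2)=0.0000, V(3,3)=0.0000
Node (2,0) S=90.8280: V=(p*·2.3542+(1−p*)·52.3096)/1.28=11.7736; Δ=(2.3542−52.3096)/(128.9758−79.0204)=-1.0000; B=V−Δ·S=102.6016
Node (2,1) S=148.2480: V=(p*·0.0000+(1−p*)·2.3542)/1.28=0.4682; Δ=(0.0000−2.3542)/(210.5122−128.9758)=-0.0289; B=V−Δ·S=4.7486
Node (2,2) S=241.9680: V=(p*·0.0000+(1−p*)·0.0000)/1.28=0.0000; Δ=(0.0000−0.0000)/(343.5946−210.5122)=0.0000; B=V−Δ·S=0.0000
Node (1,0) S=104.4000: V=(p*·0.4682+(1−p*)·11.7736)/1.28=2.6140; Δ=(0.4682−11.7736)/(148.2480−90.8280)=-0.1969; B=V−Δ·S=23.1692
Node (1,1) S=170.4000: V=(p*·0.0000+(1−p*)·0.4682)/1.28=0.0931; Δ=(0.0000−0.4682)/(241.9680−148.2480)=-0.0050; B=V−Δ·S=0.9443
Node (0,0) S=120.0000: V=(p*·0.0931+(1−p*)·2.6140)/1.28=0.5740; Δ=(0.0931−2.6140)/(170.4000−104.4000)=-0.0382; B=V−Δ·S=5.1575
Self-financing check: at every node Δ·S+B equals the discounted successor values.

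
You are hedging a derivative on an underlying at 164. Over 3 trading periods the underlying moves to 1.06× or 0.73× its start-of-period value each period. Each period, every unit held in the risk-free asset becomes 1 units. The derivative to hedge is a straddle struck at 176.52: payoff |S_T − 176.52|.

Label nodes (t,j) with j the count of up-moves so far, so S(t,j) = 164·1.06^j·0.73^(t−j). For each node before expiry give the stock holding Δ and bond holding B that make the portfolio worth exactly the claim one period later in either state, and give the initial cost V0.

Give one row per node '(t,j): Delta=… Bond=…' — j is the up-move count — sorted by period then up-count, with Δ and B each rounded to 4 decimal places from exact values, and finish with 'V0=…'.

(0,0): Delta=-0.5348 Bond=120.8207
(1,0): Delta=-1.0000 Bond=176.5200
(1,1): Delta=-0.4636 Bond=108.4431
(2,0): Delta=-1.0000 Bond=176.5200
(2,1): Delta=-1.0000 Bond=176.5200
(2,2): Delta=-0.3815 Bond=93.3149
V0=33.1211

No-arbitrage ⇒ martingale measure with p* = (R−d)/(u−d) = 0.8182.
At expiry t=3: V(3,0)=112.7212, V(3,1)=83.8807, V(3,2)=42.0026, V(3,3)=18.8066
Node (2,0) S=87.3956: V=(p*·83.8807+(1−p*)·112.7212)/1=89.1244; Δ=(83.8807−112.7212)/(92.6393−63.7988)=-1.0000; B=V−Δ·S=176.5200
Node (2,1) S=126.9032: V=(p*·42.0026+(1−p*)·83.8807)/1=49.6168; Δ=(42.0026−83.8807)/(134.5174−92.6393)=-1.0000; B=V−Δ·S=176.5200
Node (2,2) S=184.2704: V=(p*·18.8066+(1−p*)·42.0026)/1=23.0241; Δ=(18.8066−42.0026)/(195.3266−134.5174)=-0.3815; B=V−Δ·S=93.3149
Node (1,0) S=119.7200: V=(p*·49.6168+(1−p*)·89.1244)/1=56.8000; Δ=(49.6168−89.1244)/(126.9032−87.3956)=-1.0000; B=V−Δ·S=176.5200
Node (1,1) S=173.8400: V=(p*·23.0241+(1−p*)·49.6168)/1=27.8591; Δ=(23.0241−49.6168)/(184.2704−126.9032)=-0.4636; B=V−Δ·S=108.4431
Node (0,0) S=164.0000: V=(p*·27.8591+(1−p*)·56.8000)/1=33.1211; Δ=(27.8591−56.8000)/(173.8400−119.7200)=-0.5348; B=V−Δ·S=120.8207
Check: Δ(0,0)·S0 + B(0,0) = 33.1211 = V0.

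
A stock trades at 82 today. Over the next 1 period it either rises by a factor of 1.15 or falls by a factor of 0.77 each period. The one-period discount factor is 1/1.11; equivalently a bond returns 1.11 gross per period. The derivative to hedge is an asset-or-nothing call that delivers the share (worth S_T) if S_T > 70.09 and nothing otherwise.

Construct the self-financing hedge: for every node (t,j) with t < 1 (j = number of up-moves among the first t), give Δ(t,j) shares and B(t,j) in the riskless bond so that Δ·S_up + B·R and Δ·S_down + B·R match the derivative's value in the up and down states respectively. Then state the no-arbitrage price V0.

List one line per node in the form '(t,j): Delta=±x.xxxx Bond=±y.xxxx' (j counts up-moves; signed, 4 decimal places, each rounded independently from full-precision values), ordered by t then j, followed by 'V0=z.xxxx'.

(0,0): Delta=3.0263 Bond=-172.1456
V0=76.0123

Under the risk-neutral measure, an up-move has probability p* = (R−d)/(u−d) = 0.8947 and values discount at R = 1.11.
At expiry t=1: V(1,0)=0.0000, V(1,1)=94.3000
  t=0,j=0: stock 82.0000 → up 94.3000 (V=94.3000), down 63.1400 (V=0.0000). Price 76.0123; hedge Δ=3.0263, bond B=-172.1456.
Each (Δ,B) replicates both successor values, so the strategy is self-financing and V0 is arbitrage-free.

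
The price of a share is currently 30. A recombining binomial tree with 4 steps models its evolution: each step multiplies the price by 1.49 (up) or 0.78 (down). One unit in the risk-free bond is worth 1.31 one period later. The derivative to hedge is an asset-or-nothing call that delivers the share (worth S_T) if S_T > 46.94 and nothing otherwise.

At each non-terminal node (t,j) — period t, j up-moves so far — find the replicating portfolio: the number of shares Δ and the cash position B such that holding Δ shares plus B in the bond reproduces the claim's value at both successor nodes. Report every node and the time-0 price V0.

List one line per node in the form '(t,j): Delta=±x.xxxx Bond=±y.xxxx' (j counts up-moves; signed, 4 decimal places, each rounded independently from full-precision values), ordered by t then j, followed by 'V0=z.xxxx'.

(0,0): Delta=1.2972 Bond=-12.2376
(1,0): Delta=1.5128 Bond=-21.0781
(1,1): Delta=1.2588 Bond=-14.3172
(2,0): Delta=0.0000 Bond=0.0000
(2,1): Delta=1.7818 Bond=-36.9901
(2,2): Delta=1.1658 Bond=-12.5627
(3,0): Delta=0.0000 Bond=0.0000
(3,1): Delta=0.0000 Bond=0.0000
(3,2): Delta=2.0986 Bond=-64.9142
(3,3): Delta=1.0000 Bond=0.0000
V0=26.6772

Under the risk-neutral measure, an up-move has probability p* = (R−d)/(u−d) = 0.7465 and values discount at R = 1.31.
Terminal payoffs: V(4,0)=0.0000, V(4,1)=0.0000, V(4,2)=0.0000, V(4,3)=77.4060, V(4,4)=147.8653
  t=3,j=0: stock 14.2366 → up 21.2125 (V=0.0000), down 11.1045 (V=0.0000). Price 0.0000; hedge Δ=0.0000, bond B=0.0000.
  t=3,j=1: stock 27.1955 → up 40.5213 (V=0.0000), down 21.2125 (V=0.0000). Price 0.0000; hedge Δ=0.0000, bond B=0.0000.
  t=3,j=2: stock 51.9503 → up 77.4060 (V=77.4060), down 40.5213 (V=0.0000). Price 44.1084; hedge Δ=2.0986, bond B=-64.9142.
  t=3,j=3: stock 99.2385 → up 147.8653 (V=147.8653), down 77.4060 (V=77.4060). Price 99.2385; hedge Δ=1.0000, bond B=0.0000.
  t=2,j=0: stock 18.2520 → up 27.1955 (V=0.0000), down 14.2366 (V=0.0000). Price 0.0000; hedge Δ=0.0000, bond B=0.0000.
  t=2,j=1: stock 34.8660 → up 51.9503 (V=44.1084), down 27.1955 (V=0.0000). Price 25.1343; hedge Δ=1.7818, bond B=-36.9901.
  t=2,j=2: stock 66.6030 → up 99.2385 (V=99.2385), down 51.9503 (V=44.1084). Price 65.0854; hedge Δ=1.1658, bond B=-12.5627.
  t=1,j=0: stock 23.4000 → up 34.8660 (V=25.1343), down 18.2520 (V=0.0000). Price 14.3223; hedge Δ=1.5128, bond B=-21.0781.
  t=1,j=1: stock 44.7000 → up 66.6030 (V=65.0854), down 34.8660 (V=25.1343). Price 41.9519; hedge Δ=1.2588, bond B=-14.3172.
  t=0,j=0: stock 30.0000 → up 44.7000 (V=41.9519), down 23.4000 (V=14.3223). Price 26.6772; hedge Δ=1.2972, bond B=-12.2376.
Root portfolio cost Δ·30+B reproduces V0=26.6772.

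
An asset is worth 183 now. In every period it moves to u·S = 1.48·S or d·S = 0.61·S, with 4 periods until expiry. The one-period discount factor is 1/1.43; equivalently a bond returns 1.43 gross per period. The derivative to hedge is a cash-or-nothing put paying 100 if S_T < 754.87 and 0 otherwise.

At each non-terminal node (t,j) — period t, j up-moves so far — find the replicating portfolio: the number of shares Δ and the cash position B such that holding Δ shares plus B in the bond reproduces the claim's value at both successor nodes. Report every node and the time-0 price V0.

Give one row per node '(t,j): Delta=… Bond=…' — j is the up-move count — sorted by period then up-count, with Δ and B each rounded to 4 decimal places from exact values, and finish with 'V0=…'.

(0,0): Delta=-0.1798 Bond=37.9537
(1,0): Delta=0.0000 Bond=34.1973
(1,1): Delta=-0.1844 Bond=55.4979
(2,0): Delta=0.0000 Bond=48.9021
(2,1): Delta=0.0000 Bond=48.9021
(2,2): Delta=-0.1890 Bond=81.2193
(3,0): Delta=0.0000 Bond=69.9301
(3,1): Delta=0.0000 Bond=69.9301
(3,2): Delta=0.0000 Bond=69.9301
(3,3): Delta=-0.1938 Bond=118.9615
V0=5.0415

No-arbitrage ⇒ martingale measure with p* = (R−d)/(u−d) = 0.9425.
Payoff layer (t=4): V(4,0)=100.0000, V(4,1)=100.0000, V(4,2)=100.0000, V(4,3)=100.0000, V(4,4)=0.0000
Node (3,0) S=41.5375: V=(p*·100.0000+(1−p*)·100.0000)/1.43=69.9301; Δ=(100.0000−100.0000)/(61.4755−25.3379)=0.0000; B=V−Δ·S=69.9301
Node (3,1) S=100.7796: V=(p*·100.0000+(1−p*)·100.0000)/1.43=69.9301; Δ=(100.0000−100.0000)/(149.1538−61.4755)=0.0000; B=V−Δ·S=69.9301
Node (3,2) S=244.5144: V=(p*·100.0000+(1−p*)·100.0000)/1.43=69.9301; Δ=(100.0000−100.0000)/(361.8812−149.1538)=0.0000; B=V−Δ·S=69.9301
Node (3,3) S=593.2479: V=(p*·0.0000+(1−p*)·100.0000)/1.43=4.0190; Δ=(0.0000−100.0000)/(878.0069−361.8812)=-0.1938; B=V−Δ·S=118.9615
Node (2,0) S=68.0943: V=(p*·69.9301+(1−p*)·69.9301)/1.43=48.9021; Δ=(69.9301−69.9301)/(100.7796−41.5375)=0.0000; B=V−Δ·S=48.9021
Node (2,1) S=165.2124: V=(p*·69.9301+(1−p*)·69.9301)/1.43=48.9021; Δ=(69.9301−69.9301)/(244.5144−100.7796)=0.0000; B=V−Δ·S=48.9021
Node (2,2) S=400.8432: V=(p*·4.0190+(1−p*)·69.9301)/1.43=5.4594; Δ=(4.0190−69.9301)/(593.2479−244.5144)=-0.1890; B=V−Δ·S=81.2193
Node (1,0) S=111.6300: V=(p*·48.9021+(1−p*)·48.9021)/1.43=34.1973; Δ=(48.9021−48.9021)/(165.2124−68.0943)=0.0000; B=V−Δ·S=34.1973
Node (1,1) S=270.8400: V=(p*·5.4594+(1−p*)·48.9021)/1.43=5.5637; Δ=(5.4594−48.9021)/(400.8432−165.2124)=-0.1844; B=V−Δ·S=55.4979
Node (0,0) S=183.0000: V=(p*·5.5637+(1−p*)·34.1973)/1.43=5.0415; Δ=(5.5637−34.1973)/(270.8400−111.6300)=-0.1798; B=V−Δ·S=37.9537
Check: Δ(0,0)·S0 + B(0,0) = 5.0415 = V0.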